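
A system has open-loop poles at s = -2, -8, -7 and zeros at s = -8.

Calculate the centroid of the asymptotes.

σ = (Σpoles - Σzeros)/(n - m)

σ = (Σpoles - Σzeros)/(n - m) = (-17 - (-8))/(3 - 1) = -9/2 = -4.5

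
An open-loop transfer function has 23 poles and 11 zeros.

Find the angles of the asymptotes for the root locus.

n - m = 23 - 11 = 12. Angles: θk = (2k + 1)·180°/12 = 15°, 45°, 75°, 105°, 135°, 165°, 195°, 225°, 255°, 285°, 315°, 345°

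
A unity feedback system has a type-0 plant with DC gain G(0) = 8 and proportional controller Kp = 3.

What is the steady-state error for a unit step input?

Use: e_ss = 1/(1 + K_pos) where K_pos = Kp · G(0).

K_pos = Kp · G(0) = 3 × 8 = 24. e_ss = 1/(1 + 24) = 0.04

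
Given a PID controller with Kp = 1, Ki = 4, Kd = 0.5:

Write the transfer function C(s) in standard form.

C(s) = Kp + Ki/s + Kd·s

Substituting values: C(s) = 1 + 4/s + 0.5s = (0.5s² + s + 4)/s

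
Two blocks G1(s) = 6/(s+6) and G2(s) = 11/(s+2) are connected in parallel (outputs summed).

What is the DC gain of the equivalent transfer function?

Parallel: G_eq = G1 + G2. DC gain = G1(0) + G2(0) = 6/6 + 11/2 = 1 + 5.5 = 6.5.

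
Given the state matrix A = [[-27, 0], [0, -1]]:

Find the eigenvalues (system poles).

For diagonal matrix, eigenvalues are diagonal entries: λ₁ = -27, λ₂ = -1.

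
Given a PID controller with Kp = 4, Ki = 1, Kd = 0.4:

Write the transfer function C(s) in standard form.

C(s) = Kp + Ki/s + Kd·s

Substituting values: C(s) = 4 + 1/s + 0.4s = (0.4s² + 4s + 1)/s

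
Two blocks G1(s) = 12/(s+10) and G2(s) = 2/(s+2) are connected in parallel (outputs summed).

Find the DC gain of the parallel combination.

Parallel: G_eq = G1 + G2. DC gain = G1(0) + G2(0) = 12/10 + 2/2 = 1.2 + 1 = 2.2.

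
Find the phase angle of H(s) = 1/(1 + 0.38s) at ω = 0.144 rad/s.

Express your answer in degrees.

Phase = -arctan(ωτ) = -arctan(0.144 × 0.38) = -3.1°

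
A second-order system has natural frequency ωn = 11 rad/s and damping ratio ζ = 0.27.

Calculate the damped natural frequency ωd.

ωd = ωn√(1 - ζ²) = 11√(1 - 0.27²) = 10.59 rad/s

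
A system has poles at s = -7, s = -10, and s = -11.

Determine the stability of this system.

All poles are in the left half-plane. System is stable.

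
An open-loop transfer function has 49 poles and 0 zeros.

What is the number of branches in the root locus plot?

Root locus has n branches where n = number of poles = 49.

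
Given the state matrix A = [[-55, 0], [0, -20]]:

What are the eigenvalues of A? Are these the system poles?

For diagonal matrix, eigenvalues are diagonal entries: λ₁ = -55, λ₂ = -20. Eigenvalues of A = system poles.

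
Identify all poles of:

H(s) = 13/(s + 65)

Pole is where denominator = 0: s + 65 = 0, so s = -65.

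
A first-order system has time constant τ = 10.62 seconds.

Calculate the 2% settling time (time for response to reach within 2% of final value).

For first-order system, 2% settling time ≈ 4τ = 4 × 10.62 = 42.48 s.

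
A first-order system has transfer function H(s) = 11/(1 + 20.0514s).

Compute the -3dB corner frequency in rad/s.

Corner frequency = 1/τ = 1/20.0514 = 0.05 rad/s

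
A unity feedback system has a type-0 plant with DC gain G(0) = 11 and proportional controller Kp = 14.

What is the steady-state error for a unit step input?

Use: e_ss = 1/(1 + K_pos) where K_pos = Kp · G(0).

K_pos = Kp · G(0) = 14 × 11 = 154. e_ss = 1/(1 + 154) = 0.0065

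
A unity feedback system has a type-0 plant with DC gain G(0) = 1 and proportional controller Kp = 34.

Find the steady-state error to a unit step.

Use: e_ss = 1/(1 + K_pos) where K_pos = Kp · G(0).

K_pos = Kp · G(0) = 34 × 1 = 34. e_ss = 1/(1 + 34) = 0.0286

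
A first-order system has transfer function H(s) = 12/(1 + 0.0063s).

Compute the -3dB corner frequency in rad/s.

Corner frequency = 1/τ = 1/0.0063 = 158.73 rad/s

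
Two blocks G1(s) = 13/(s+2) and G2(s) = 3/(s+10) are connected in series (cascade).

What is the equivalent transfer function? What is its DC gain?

Series: multiply transfer functions. G_eq = 13/(s+2) × 3/(s+10) = 39/((s+2)(s+10)). DC gain = 39/(2×10) = 1.95.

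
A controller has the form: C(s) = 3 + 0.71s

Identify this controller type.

This is a Proportional-Derivative (PD) controller.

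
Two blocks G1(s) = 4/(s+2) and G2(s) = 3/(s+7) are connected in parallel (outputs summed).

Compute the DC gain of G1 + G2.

Parallel: G_eq = G1 + G2. DC gain = G1(0) + G2(0) = 4/2 + 3/7 = 2 + 0.4286 = 2.4286.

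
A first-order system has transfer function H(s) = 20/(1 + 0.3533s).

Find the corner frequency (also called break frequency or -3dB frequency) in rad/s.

Corner frequency = 1/τ = 1/0.3533 = 2.83 rad/s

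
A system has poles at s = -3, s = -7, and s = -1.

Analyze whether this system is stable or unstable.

All poles are in the left half-plane. System is stable.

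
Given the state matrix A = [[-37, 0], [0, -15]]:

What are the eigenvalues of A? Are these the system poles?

For diagonal matrix, eigenvalues are diagonal entries: λ₁ = -37, λ₂ = -15. Eigenvalues of A = system poles.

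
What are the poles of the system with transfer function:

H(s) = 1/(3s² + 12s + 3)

Discriminant = 12² - 4×3×3 = 144 - 36 = 108 > 0, so two distinct real poles. Using quadratic formula: s = (-12 ± √108)/(2×3) = (-12 ± √108)/6, with √108 ≈ 10.3923. s₁ ≈ -0.2679, s₂ ≈ -3.7321. Poles: s₁ = -0.2679, s₂ = -3.7321.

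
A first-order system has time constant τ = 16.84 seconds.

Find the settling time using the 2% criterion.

For first-order system, 2% settling time ≈ 4τ = 4 × 16.84 = 67.36 s.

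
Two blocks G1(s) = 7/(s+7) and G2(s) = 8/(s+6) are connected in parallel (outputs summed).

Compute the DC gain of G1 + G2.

Parallel: G_eq = G1 + G2. DC gain = G1(0) + G2(0) = 7/7 + 8/6 = 1 + 1.3333 = 2.3333.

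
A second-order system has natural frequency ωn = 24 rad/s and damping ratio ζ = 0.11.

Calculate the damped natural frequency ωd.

ωd = ωn√(1 - ζ²) = 24√(1 - 0.11²) = 23.85 rad/s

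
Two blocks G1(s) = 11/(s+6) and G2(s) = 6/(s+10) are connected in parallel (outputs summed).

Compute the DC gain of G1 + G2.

Parallel: G_eq = G1 + G2. DC gain = G1(0) + G2(0) = 11/6 + 6/10 = 1.8333 + 0.6 = 2.4333.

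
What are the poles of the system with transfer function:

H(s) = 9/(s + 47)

Pole is where denominator = 0: s + 47 = 0, so s = -47.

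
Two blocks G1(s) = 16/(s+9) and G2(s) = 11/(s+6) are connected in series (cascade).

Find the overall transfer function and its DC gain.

Series: multiply transfer functions. G_eq = 16/(s+9) × 11/(s+6) = 176/((s+9)(s+6)). DC gain = 176/(9×6) = 3.2593.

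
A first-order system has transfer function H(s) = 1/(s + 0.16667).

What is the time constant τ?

For H(s) = 1/(s + 1/τ), the pole is at -1/τ = -0.16667, so τ = 1/0.16667 = 6 s.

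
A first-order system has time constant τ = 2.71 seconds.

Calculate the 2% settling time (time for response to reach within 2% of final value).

For first-order system, 2% settling time ≈ 4τ = 4 × 2.71 = 10.84 s.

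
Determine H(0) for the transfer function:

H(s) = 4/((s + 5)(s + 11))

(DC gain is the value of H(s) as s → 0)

DC gain = H(0) = 4/(5 × 11) = 4/55 = 0.0727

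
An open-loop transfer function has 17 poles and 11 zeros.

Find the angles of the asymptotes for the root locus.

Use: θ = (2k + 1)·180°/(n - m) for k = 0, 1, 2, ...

n - m = 17 - 11 = 6. Angles: θk = (2k + 1)·180°/6 = 30°, 90°, 150°, 210°, 270°, 330°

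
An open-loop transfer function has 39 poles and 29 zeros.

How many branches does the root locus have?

Root locus has n branches where n = number of poles = 39.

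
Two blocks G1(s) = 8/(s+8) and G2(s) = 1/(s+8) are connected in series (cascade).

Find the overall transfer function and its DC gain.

Series: multiply transfer functions. G_eq = 8/(s+8) × 1/(s+8) = 8/((s+8)(s+8)). DC gain = 8/(8×8) = 0.125.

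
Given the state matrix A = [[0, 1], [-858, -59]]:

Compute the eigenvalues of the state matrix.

det(A - λI) = λ² - (-59)λ + 858 = (λ - (-33))(λ - (-26)). Eigenvalues: -33, -26.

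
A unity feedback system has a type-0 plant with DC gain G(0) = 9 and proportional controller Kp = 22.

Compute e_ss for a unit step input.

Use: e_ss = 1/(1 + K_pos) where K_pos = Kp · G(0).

K_pos = Kp · G(0) = 22 × 9 = 198. e_ss = 1/(1 + 198) = 0.0050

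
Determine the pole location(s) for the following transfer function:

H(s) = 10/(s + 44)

Pole is where denominator = 0: s + 44 = 0, so s = -44.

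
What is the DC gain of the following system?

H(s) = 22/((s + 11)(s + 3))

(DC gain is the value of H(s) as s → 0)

DC gain = H(0) = 22/(11 × 3) = 22/33 = 0.6667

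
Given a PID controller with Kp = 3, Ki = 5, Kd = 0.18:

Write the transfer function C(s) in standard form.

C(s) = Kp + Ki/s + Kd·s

Substituting values: C(s) = 3 + 5/s + 0.18s = (0.18s² + 3s + 5)/s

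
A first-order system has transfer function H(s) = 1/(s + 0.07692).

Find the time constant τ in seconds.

For H(s) = 1/(s + 1/τ), the pole is at -1/τ = -0.07692, so τ = 1/0.07692 = 13 s.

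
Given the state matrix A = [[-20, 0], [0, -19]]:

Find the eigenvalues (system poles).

For diagonal matrix, eigenvalues are diagonal entries: λ₁ = -20, λ₂ = -19.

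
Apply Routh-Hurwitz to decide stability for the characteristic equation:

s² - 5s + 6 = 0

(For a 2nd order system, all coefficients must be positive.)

Coefficients: 1, -5, 6. b=-5 not positive, so system is unstable.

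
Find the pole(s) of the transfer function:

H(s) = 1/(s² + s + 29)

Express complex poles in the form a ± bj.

Discriminant = 1² - 4×1×29 = 1 - 116 = -115 < 0, so the poles are a complex conjugate pair s = (-1 ± j√115)/(2×1). Real part = -1/(2×1) = -1/2 = -0.5; imaginary part = ±√115/(2×1) ≈ 5.3619. Poles: s = -0.5 ± 5.3619j.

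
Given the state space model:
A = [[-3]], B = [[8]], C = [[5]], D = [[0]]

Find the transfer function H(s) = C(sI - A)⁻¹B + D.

(sI - A)⁻¹ = 1/(s + 3). H(s) = 5 × 8/(s + 3) + 0 = 40/(s + 3).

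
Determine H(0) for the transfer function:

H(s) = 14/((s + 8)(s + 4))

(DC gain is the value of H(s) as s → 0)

DC gain = H(0) = 14/(8 × 4) = 14/32 = 0.4375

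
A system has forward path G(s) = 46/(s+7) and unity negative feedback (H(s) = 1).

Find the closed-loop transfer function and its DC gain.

T(s) = G/(1+GH) = [46/(s+7)] / [1 + 46/(s+7)] = 46/(s+7+46) = 46/(s+53). DC gain = 46/53 = 0.8679.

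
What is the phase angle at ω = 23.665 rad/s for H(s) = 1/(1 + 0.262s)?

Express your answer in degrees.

Phase = -arctan(ωτ) = -arctan(23.665 × 0.262) = -80.8°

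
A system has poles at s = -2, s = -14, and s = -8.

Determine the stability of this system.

All poles are in the left half-plane. System is stable.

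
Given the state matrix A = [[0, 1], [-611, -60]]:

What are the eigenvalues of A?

det(A - λI) = λ² - (-60)λ + 611 = (λ - (-13))(λ - (-47)). Eigenvalues: -13, -47.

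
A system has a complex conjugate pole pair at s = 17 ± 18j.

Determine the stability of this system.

Real part of poles is 17 (> 0, right half-plane). Unstable.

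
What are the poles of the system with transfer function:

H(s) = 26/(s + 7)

Pole is where denominator = 0: s + 7 = 0, so s = -7.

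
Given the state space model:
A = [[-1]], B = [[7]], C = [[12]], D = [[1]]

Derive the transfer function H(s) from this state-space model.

(sI - A)⁻¹ = 1/(s + 1). H(s) = 12×7/(s + 1) + 1 = (s + 85)/(s + 1).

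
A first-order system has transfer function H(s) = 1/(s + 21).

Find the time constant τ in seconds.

For H(s) = 1/(s + 1/τ), the pole is at -1/τ = -21, so τ = 1/21 = 0.0476 s.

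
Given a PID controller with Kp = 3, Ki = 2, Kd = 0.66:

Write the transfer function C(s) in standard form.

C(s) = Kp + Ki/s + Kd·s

Substituting values: C(s) = 3 + 2/s + 0.66s = (0.66s² + 3s + 2)/s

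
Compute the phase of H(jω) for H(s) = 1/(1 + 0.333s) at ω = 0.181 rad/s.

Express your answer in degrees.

Phase = -arctan(ωτ) = -arctan(0.181 × 0.333) = -3.4°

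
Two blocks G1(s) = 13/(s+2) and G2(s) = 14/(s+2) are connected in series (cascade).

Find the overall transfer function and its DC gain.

Series: multiply transfer functions. G_eq = 13/(s+2) × 14/(s+2) = 182/((s+2)(s+2)). DC gain = 182/(2×2) = 45.5.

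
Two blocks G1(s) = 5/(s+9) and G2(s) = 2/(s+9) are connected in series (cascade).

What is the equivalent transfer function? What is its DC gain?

Series: multiply transfer functions. G_eq = 5/(s+9) × 2/(s+9) = 10/((s+9)(s+9)). DC gain = 10/(9×9) = 0.1235.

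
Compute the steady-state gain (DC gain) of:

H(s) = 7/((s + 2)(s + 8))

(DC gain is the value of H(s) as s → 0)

DC gain = H(0) = 7/(2 × 8) = 7/16 = 0.4375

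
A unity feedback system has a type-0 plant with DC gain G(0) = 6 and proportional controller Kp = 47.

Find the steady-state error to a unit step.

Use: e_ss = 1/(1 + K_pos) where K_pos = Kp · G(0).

K_pos = Kp · G(0) = 47 × 6 = 282. e_ss = 1/(1 + 282) = 0.0035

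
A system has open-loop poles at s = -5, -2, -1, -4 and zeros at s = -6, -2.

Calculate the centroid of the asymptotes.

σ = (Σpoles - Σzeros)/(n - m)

σ = (Σpoles - Σzeros)/(n - m) = (-12 - (-8))/(4 - 2) = -4/2 = -2.0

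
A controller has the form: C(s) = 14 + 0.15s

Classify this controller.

This is a Proportional-Derivative (PD) controller.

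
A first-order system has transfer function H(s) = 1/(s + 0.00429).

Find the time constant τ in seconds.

For H(s) = 1/(s + 1/τ), the pole is at -1/τ = -0.00429, so τ = 1/0.00429 = 233.1 s.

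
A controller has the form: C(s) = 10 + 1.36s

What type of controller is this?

This is a Proportional-Derivative (PD) controller.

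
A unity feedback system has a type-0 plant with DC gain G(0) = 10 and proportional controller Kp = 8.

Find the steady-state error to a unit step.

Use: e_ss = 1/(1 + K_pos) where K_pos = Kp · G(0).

K_pos = Kp · G(0) = 8 × 10 = 80. e_ss = 1/(1 + 80) = 0.0123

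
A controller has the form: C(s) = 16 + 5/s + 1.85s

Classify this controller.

This is a Proportional-Integral-Derivative (PID) controller.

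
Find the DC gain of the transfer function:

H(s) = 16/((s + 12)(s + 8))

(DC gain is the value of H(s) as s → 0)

DC gain = H(0) = 16/(12 × 8) = 16/96 = 0.1667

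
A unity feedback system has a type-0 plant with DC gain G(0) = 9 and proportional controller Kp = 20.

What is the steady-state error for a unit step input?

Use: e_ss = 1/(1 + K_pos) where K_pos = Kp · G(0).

K_pos = Kp · G(0) = 20 × 9 = 180. e_ss = 1/(1 + 180) = 0.0055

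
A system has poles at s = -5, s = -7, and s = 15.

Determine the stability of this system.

Pole(s) at s = 15 are not in the left half-plane. System is unstable.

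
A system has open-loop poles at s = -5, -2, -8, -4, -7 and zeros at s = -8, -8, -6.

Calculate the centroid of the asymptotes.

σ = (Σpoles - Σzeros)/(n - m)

σ = (Σpoles - Σzeros)/(n - m) = (-26 - (-22))/(5 - 3) = -4/2 = -2.0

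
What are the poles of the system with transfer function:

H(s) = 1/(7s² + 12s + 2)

Discriminant = 12² - 4×7×2 = 144 - 56 = 88 > 0, so two distinct real poles. Using quadratic formula: s = (-12 ± √88)/(2×7) = (-12 ± √88)/14, with √88 ≈ 9.3808. s₁ ≈ -0.1871, s₂ ≈ -1.5272. Poles: s₁ = -0.1871, s₂ = -1.5272.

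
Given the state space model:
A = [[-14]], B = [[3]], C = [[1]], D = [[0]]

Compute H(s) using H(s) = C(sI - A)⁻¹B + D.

(sI - A)⁻¹ = 1/(s + 14). H(s) = 1 × 3/(s + 14) + 0 = 3/(s + 14).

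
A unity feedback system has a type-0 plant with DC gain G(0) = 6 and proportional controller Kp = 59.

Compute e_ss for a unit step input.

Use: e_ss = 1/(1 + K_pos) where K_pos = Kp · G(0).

K_pos = Kp · G(0) = 59 × 6 = 354. e_ss = 1/(1 + 354) = 0.0028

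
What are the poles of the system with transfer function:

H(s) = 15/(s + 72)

Pole is where denominator = 0: s + 72 = 0, so s = -72.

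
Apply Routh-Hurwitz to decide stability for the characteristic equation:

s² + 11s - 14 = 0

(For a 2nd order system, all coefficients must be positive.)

Coefficients: 1, 11, -14. c=-14 not positive, so system is unstable.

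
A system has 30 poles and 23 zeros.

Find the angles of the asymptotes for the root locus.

n - m = 30 - 23 = 7. Angles: θk = (2k + 1)·180°/7 = 25.71°, 77.14°, 128.57°, 180°, 231.43°, 282.86°, 334.29°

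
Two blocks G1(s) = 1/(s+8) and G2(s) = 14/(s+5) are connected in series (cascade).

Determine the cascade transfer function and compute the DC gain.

Series: multiply transfer functions. G_eq = 1/(s+8) × 14/(s+5) = 14/((s+8)(s+5)). DC gain = 14/(8×5) = 0.35.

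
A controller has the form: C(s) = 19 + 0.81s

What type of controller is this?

This is a Proportional-Derivative (PD) controller.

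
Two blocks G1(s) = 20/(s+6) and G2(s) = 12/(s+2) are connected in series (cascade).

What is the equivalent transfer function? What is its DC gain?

Series: multiply transfer functions. G_eq = 20/(s+6) × 12/(s+2) = 240/((s+6)(s+2)). DC gain = 240/(6×2) = 20.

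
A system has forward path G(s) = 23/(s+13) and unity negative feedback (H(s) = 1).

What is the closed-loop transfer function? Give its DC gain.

T(s) = G/(1+GH) = [23/(s+13)] / [1 + 23/(s+13)] = 23/(s+13+23) = 23/(s+36). DC gain = 23/36 = 0.6389.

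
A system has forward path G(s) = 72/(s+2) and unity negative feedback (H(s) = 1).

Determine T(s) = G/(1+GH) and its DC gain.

T(s) = G/(1+GH) = [72/(s+2)] / [1 + 72/(s+2)] = 72/(s+2+72) = 72/(s+74). DC gain = 72/74 = 0.9730.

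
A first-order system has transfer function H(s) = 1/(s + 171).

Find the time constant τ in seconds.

For H(s) = 1/(s + 1/τ), the pole is at -1/τ = -171, so τ = 1/171 = 0.0058 s.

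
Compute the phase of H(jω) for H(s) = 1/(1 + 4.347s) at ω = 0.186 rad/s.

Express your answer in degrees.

Phase = -arctan(ωτ) = -arctan(0.186 × 4.347) = -39.0°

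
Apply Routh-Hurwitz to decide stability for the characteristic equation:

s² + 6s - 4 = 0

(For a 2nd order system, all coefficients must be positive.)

Coefficients: 1, 6, -4. c=-4 not positive, so system is unstable.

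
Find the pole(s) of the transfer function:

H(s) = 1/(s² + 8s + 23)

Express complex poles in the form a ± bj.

Discriminant = 8² - 4×1×23 = 64 - 92 = -28 < 0, so the poles are a complex conjugate pair s = (-8 ± j√28)/(2×1). Real part = -8/(2×1) = -8/2 = -4; imaginary part = ±√28/(2×1) ≈ 2.6458. Poles: s = -4 ± 2.6458j.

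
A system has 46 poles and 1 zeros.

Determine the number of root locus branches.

Root locus has n branches where n = number of poles = 46.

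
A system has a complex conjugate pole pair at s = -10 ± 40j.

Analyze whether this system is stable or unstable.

Real part of poles is -10 (< 0, left half-plane). Stable.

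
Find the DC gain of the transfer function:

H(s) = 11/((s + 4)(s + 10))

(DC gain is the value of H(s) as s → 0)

DC gain = H(0) = 11/(4 × 10) = 11/40 = 0.275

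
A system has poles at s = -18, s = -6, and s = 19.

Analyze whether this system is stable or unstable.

Pole(s) at s = 19 are not in the left half-plane. System is unstable.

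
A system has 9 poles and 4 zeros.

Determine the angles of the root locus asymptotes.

n - m = 9 - 4 = 5. Angles: θk = (2k + 1)·180°/5 = 36°, 108°, 180°, 252°, 324°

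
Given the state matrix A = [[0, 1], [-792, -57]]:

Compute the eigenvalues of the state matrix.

det(A - λI) = λ² - (-57)λ + 792 = (λ - (-24))(λ - (-33)). Eigenvalues: -24, -33.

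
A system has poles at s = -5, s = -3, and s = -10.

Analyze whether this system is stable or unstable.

All poles are in the left half-plane. System is stable.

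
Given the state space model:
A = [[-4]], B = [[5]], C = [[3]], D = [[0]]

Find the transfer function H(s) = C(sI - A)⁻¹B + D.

(sI - A)⁻¹ = 1/(s + 4). H(s) = 3 × 5/(s + 4) + 0 = 15/(s + 4).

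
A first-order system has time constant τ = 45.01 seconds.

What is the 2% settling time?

For first-order system, 2% settling time ≈ 4τ = 4 × 45.01 = 180.04 s.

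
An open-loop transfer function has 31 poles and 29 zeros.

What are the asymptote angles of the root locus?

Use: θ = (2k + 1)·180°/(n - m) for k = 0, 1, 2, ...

n - m = 31 - 29 = 2. Angles: θk = (2k + 1)·180°/2 = 90°, 270°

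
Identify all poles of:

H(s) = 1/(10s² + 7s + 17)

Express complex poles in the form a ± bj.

Discriminant = 7² - 4×10×17 = 49 - 680 = -631 < 0, so the poles are a complex conjugate pair s = (-7 ± j√631)/(2×10). Real part = -7/(2×10) = -7/20 = -0.35; imaginary part = ±√631/(2×10) ≈ 1.2560. Poles: s = -0.35 ± 1.2560j.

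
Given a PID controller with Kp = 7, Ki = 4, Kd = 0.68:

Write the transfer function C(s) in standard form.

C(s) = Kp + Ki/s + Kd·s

Substituting values: C(s) = 7 + 4/s + 0.68s = (0.68s² + 7s + 4)/s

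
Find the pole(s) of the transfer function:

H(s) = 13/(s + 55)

Pole is where denominator = 0: s + 55 = 0, so s = -55.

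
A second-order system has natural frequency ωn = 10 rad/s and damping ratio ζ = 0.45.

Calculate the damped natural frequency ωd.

ωd = ωn√(1 - ζ²) = 10√(1 - 0.45²) = 8.93 rad/s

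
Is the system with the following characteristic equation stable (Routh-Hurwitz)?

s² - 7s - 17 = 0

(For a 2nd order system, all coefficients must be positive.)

Coefficients: 1, -7, -17. b=-7, c=-17 not positive, so system is unstable.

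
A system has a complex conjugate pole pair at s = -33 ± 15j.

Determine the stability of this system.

Real part of poles is -33 (< 0, left half-plane). Stable.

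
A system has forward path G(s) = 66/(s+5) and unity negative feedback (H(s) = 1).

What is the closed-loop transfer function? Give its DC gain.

T(s) = G/(1+GH) = [66/(s+5)] / [1 + 66/(s+5)] = 66/(s+5+66) = 66/(s+71). DC gain = 66/71 = 0.9296.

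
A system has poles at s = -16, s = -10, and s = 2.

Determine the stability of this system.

Pole(s) at s = 2 are not in the left half-plane. System is unstable.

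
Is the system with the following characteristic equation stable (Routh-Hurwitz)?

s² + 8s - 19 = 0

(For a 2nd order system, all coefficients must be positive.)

Coefficients: 1, 8, -19. c=-19 not positive, so system is unstable.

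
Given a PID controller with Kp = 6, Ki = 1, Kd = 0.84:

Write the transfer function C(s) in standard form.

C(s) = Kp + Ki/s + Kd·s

Substituting values: C(s) = 6 + 1/s + 0.84s = (0.84s² + 6s + 1)/s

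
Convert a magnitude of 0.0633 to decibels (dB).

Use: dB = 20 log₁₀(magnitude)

dB = 20 log₁₀(0.0633) = -24.0 dB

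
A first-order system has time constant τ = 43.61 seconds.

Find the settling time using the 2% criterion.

For first-order system, 2% settling time ≈ 4τ = 4 × 43.61 = 174.44 s.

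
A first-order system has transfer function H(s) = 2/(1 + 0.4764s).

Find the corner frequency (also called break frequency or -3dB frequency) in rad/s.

Corner frequency = 1/τ = 1/0.4764 = 2.099 rad/s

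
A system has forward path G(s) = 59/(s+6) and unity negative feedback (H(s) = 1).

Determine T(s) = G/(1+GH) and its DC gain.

T(s) = G/(1+GH) = [59/(s+6)] / [1 + 59/(s+6)] = 59/(s+6+59) = 59/(s+65). DC gain = 59/65 = 0.9077.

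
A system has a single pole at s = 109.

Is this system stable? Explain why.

Pole at s = 109 is in the right half-plane. Unstable.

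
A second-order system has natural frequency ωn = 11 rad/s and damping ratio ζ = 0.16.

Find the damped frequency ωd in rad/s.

ωd = ωn√(1 - ζ²) = 11√(1 - 0.16²) = 10.86 rad/s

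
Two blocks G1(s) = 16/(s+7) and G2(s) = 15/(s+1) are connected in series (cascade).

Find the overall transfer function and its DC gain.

Series: multiply transfer functions. G_eq = 16/(s+7) × 15/(s+1) = 240/((s+7)(s+1)). DC gain = 240/(7×1) = 34.2857.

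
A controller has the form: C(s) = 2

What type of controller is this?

This is a Proportional (P) controller.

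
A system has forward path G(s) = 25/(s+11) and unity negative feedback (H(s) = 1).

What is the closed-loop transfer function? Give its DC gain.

T(s) = G/(1+GH) = [25/(s+11)] / [1 + 25/(s+11)] = 25/(s+11+25) = 25/(s+36). DC gain = 25/36 = 0.6944.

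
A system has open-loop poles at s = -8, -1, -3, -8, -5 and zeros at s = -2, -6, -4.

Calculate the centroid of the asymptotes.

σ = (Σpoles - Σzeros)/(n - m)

σ = (Σpoles - Σzeros)/(n - m) = (-25 - (-12))/(5 - 3) = -13/2 = -6.5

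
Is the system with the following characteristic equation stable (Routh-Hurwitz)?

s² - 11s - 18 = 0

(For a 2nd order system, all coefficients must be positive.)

Coefficients: 1, -11, -18. b=-11, c=-18 not positive, so system is unstable.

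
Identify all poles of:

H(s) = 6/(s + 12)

Pole is where denominator = 0: s + 12 = 0, so s = -12.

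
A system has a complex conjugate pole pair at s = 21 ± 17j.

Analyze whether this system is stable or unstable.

Real part of poles is 21 (> 0, right half-plane). Unstable.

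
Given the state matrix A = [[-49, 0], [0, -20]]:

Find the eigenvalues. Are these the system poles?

For diagonal matrix, eigenvalues are diagonal entries: λ₁ = -49, λ₂ = -20. Eigenvalues of A = system poles.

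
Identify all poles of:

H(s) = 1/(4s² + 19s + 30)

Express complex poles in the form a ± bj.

Discriminant = 19² - 4×4×30 = 361 - 480 = -119 < 0, so the poles are a complex conjugate pair s = (-19 ± j√119)/(2×4). Real part = -19/(2×4) = -19/8 = -2.375; imaginary part = ±√119/(2×4) ≈ 1.3636. Poles: s = -2.375 ± 1.3636j.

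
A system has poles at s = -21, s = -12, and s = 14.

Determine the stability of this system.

Pole(s) at s = 14 are not in the left half-plane. System is unstable.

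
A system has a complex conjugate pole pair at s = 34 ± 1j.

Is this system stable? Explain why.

Real part of poles is 34 (> 0, right half-plane). Unstable.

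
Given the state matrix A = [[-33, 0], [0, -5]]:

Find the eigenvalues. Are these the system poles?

For diagonal matrix, eigenvalues are diagonal entries: λ₁ = -33, λ₂ = -5. Eigenvalues of A = system poles.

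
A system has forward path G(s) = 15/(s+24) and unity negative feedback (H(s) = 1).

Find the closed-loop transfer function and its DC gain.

T(s) = G/(1+GH) = [15/(s+24)] / [1 + 15/(s+24)] = 15/(s+24+15) = 15/(s+39). DC gain = 15/39 = 0.3846.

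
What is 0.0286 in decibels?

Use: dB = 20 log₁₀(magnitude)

dB = 20 log₁₀(0.0286) = -30.9 dB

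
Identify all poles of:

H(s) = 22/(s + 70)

Pole is where denominator = 0: s + 70 = 0, so s = -70.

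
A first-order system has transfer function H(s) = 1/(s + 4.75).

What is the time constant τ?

For H(s) = 1/(s + 1/τ), the pole is at -1/τ = -4.75, so τ = 1/4.75 = 0.2105 s.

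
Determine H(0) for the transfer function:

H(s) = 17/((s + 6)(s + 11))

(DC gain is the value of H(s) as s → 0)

DC gain = H(0) = 17/(6 × 11) = 17/66 = 0.2576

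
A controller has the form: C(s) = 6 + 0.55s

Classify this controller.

This is a Proportional-Derivative (PD) controller.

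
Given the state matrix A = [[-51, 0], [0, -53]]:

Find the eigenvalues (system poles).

For diagonal matrix, eigenvalues are diagonal entries: λ₁ = -51, λ₂ = -53.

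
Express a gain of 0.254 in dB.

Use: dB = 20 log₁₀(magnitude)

dB = 20 log₁₀(0.254) = -11.9 dB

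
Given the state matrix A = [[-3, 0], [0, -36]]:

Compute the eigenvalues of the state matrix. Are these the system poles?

For diagonal matrix, eigenvalues are diagonal entries: λ₁ = -3, λ₂ = -36. Eigenvalues of A = system poles.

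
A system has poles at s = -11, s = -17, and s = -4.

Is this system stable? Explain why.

All poles are in the left half-plane. System is stable.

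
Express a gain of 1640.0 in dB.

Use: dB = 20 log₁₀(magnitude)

dB = 20 log₁₀(1640.0) = 64.3 dB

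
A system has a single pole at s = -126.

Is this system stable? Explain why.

Pole at s = -126 is in the left half-plane. Stable.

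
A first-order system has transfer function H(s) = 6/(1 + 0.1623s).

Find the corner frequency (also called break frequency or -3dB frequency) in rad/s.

Corner frequency = 1/τ = 1/0.1623 = 6.161 rad/s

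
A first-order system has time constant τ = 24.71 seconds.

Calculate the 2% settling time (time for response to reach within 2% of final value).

For first-order system, 2% settling time ≈ 4τ = 4 × 24.71 = 98.84 s.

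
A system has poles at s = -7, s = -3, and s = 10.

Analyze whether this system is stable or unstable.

Pole(s) at s = 10 are not in the left half-plane. System is unstable.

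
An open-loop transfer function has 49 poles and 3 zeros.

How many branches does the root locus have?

Root locus has n branches where n = number of poles = 49.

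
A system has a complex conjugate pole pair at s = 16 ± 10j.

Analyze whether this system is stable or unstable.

Real part of poles is 16 (> 0, right half-plane). Unstable.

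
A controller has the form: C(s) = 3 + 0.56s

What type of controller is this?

This is a Proportional-Derivative (PD) controller.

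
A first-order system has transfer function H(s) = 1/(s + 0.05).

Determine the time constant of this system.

For H(s) = 1/(s + 1/τ), the pole is at -1/τ = -0.05, so τ = 1/0.05 = 20 s.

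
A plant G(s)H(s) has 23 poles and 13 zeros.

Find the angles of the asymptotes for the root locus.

n - m = 23 - 13 = 10. Angles: θk = (2k + 1)·180°/10 = 18°, 54°, 90°, 126°, 162°, 198°, 234°, 270°, 306°, 342°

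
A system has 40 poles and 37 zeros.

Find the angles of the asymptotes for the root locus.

n - m = 40 - 37 = 3. Angles: θk = (2k + 1)·180°/3 = 60°, 180°, 300°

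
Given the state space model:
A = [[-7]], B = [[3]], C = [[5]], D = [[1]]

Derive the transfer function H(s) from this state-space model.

(sI - A)⁻¹ = 1/(s + 7). H(s) = 5×3/(s + 7) + 1 = (s + 22)/(s + 7).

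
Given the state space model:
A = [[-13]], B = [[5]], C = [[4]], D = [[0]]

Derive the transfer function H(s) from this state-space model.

(sI - A)⁻¹ = 1/(s + 13). H(s) = 4 × 5/(s + 13) + 0 = 20/(s + 13).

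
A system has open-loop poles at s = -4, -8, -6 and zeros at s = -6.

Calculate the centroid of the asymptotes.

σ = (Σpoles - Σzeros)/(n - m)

σ = (Σpoles - Σzeros)/(n - m) = (-18 - (-6))/(3 - 1) = -12/2 = -6.0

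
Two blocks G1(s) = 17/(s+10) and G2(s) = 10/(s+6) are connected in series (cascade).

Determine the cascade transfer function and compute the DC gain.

Series: multiply transfer functions. G_eq = 17/(s+10) × 10/(s+6) = 170/((s+10)(s+6)). DC gain = 170/(10×6) = 2.8333.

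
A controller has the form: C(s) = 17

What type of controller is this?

This is a Proportional (P) controller.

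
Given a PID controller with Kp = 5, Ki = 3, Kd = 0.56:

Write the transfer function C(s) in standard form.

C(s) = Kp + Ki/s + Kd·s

Substituting values: C(s) = 5 + 3/s + 0.56s = (0.56s² + 5s + 3)/s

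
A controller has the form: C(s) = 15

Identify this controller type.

This is a Proportional (P) controller.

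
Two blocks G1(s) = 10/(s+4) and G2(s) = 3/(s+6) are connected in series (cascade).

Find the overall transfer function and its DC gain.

Series: multiply transfer functions. G_eq = 10/(s+4) × 3/(s+6) = 30/((s+4)(s+6)). DC gain = 30/(4×6) = 1.25.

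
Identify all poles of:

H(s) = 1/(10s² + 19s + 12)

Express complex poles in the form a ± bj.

Discriminant = 19² - 4×10×12 = 361 - 480 = -119 < 0, so the poles are a complex conjugate pair s = (-19 ± j√119)/(2×10). Real part = -19/(2×10) = -19/20 = -0.95; imaginary part = ±√119/(2×10) ≈ 0.5454. Poles: s = -0.95 ± 0.5454j.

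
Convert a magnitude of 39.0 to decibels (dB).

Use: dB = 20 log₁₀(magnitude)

dB = 20 log₁₀(39.0) = 31.8 dB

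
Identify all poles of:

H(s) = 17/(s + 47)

Pole is where denominator = 0: s + 47 = 0, so s = -47.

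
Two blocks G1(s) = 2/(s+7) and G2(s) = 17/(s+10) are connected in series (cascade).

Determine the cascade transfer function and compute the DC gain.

Series: multiply transfer functions. G_eq = 2/(s+7) × 17/(s+10) = 34/((s+7)(s+10)). DC gain = 34/(7×10) = 0.4857.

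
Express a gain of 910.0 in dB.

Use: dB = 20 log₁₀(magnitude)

dB = 20 log₁₀(910.0) = 59.2 dB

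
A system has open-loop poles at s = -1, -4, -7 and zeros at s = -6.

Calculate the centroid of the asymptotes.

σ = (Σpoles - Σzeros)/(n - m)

σ = (Σpoles - Σzeros)/(n - m) = (-12 - (-6))/(3 - 1) = -6/2 = -3.0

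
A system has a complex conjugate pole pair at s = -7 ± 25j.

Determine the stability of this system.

Real part of poles is -7 (< 0, left half-plane). Stable.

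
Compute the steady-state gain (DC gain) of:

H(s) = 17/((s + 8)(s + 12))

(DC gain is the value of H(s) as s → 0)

DC gain = H(0) = 17/(8 × 12) = 17/96 = 0.1771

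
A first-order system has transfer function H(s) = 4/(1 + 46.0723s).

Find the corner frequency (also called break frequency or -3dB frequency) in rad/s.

Corner frequency = 1/τ = 1/46.0723 = 0.022 rad/s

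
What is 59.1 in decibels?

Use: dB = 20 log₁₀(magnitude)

dB = 20 log₁₀(59.1) = 35.4 dB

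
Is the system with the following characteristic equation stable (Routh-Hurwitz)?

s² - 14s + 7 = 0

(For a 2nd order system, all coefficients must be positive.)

Coefficients: 1, -14, 7. b=-14 not positive, so system is unstable.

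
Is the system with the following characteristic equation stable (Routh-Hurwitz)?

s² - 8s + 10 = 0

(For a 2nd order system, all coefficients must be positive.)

Coefficients: 1, -8, 10. b=-8 not positive, so system is unstable.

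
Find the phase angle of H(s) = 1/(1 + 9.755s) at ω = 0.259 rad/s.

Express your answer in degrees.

Phase = -arctan(ωτ) = -arctan(0.259 × 9.755) = -68.4°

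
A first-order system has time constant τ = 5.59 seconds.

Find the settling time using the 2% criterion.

For first-order system, 2% settling time ≈ 4τ = 4 × 5.59 = 22.36 s.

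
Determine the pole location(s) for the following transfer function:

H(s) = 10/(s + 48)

Pole is where denominator = 0: s + 48 = 0, so s = -48.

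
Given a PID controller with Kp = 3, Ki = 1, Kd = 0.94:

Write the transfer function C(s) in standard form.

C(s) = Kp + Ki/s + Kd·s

Substituting values: C(s) = 3 + 1/s + 0.94s = (0.94s² + 3s + 1)/s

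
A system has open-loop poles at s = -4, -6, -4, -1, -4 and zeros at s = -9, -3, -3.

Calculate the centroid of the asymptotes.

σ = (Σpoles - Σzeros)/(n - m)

σ = (Σpoles - Σzeros)/(n - m) = (-19 - (-15))/(5 - 3) = -4/2 = -2.0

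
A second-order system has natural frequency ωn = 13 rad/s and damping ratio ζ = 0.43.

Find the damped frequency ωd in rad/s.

ωd = ωn√(1 - ζ²) = 13√(1 - 0.43²) = 11.74 rad/s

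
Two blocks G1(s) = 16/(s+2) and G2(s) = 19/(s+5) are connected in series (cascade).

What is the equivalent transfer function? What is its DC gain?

Series: multiply transfer functions. G_eq = 16/(s+2) × 19/(s+5) = 304/((s+2)(s+5)). DC gain = 304/(2×5) = 30.4.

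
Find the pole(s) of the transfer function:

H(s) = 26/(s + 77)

Pole is where denominator = 0: s + 77 = 0, so s = -77.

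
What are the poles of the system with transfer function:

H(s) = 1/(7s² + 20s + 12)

Discriminant = 20² - 4×7×12 = 400 - 336 = 64 > 0, so two distinct real poles. Using quadratic formula: s = (-20 ± √64)/(2×7) = (-20 ± √64)/14, with √64 = 8. s₁ = -12/14 ≈ -0.8571, s₂ = -28/14 = -2. Poles: s₁ = -0.8571, s₂ = -2.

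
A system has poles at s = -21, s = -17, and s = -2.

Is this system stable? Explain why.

All poles are in the left half-plane. System is stable.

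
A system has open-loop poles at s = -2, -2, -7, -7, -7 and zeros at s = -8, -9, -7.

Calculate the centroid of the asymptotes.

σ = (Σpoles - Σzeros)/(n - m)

σ = (Σpoles - Σzeros)/(n - m) = (-25 - (-24))/(5 - 3) = -1/2 = -0.5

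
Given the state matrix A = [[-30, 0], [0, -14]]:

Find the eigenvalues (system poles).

For diagonal matrix, eigenvalues are diagonal entries: λ₁ = -30, λ₂ = -14.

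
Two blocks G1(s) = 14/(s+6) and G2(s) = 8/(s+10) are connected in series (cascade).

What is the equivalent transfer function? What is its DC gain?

Series: multiply transfer functions. G_eq = 14/(s+6) × 8/(s+10) = 112/((s+6)(s+10)). DC gain = 112/(6×10) = 1.8667.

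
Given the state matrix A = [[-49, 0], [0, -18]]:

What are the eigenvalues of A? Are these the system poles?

For diagonal matrix, eigenvalues are diagonal entries: λ₁ = -49, λ₂ = -18. Eigenvalues of A = system poles.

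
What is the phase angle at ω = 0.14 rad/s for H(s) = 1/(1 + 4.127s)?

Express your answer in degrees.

Phase = -arctan(ωτ) = -arctan(0.14 × 4.127) = -30.0°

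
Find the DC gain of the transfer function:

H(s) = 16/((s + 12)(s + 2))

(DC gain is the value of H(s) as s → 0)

DC gain = H(0) = 16/(12 × 2) = 16/24 = 0.6667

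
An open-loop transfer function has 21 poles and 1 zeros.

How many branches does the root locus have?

Root locus has n branches where n = number of poles = 21.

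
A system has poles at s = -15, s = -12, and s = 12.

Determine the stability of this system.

Pole(s) at s = 12 are not in the left half-plane. System is unstable.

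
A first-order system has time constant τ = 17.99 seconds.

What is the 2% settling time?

For first-order system, 2% settling time ≈ 4τ = 4 × 17.99 = 71.96 s.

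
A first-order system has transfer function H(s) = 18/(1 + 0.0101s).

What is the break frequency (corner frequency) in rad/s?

Corner frequency = 1/τ = 1/0.0101 = 99.01 rad/s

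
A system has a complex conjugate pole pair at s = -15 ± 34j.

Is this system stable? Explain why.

Real part of poles is -15 (< 0, left half-plane). Stable.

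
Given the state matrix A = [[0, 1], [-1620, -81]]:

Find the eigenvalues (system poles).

det(A - λI) = λ² - (-81)λ + 1620 = (λ - (-45))(λ - (-36)). Eigenvalues: -45, -36.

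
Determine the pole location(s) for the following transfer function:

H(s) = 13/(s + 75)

Pole is where denominator = 0: s + 75 = 0, so s = -75.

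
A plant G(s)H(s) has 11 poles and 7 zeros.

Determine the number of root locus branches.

Root locus has n branches where n = number of poles = 11.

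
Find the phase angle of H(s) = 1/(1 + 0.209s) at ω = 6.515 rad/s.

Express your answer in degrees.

Phase = -arctan(ωτ) = -arctan(6.515 × 0.209) = -53.7°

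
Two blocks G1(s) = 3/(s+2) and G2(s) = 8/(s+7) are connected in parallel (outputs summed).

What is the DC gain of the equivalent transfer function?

Parallel: G_eq = G1 + G2. DC gain = G1(0) + G2(0) = 3/2 + 8/7 = 1.5 + 1.1429 = 2.6429.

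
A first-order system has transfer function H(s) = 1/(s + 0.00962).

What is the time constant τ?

For H(s) = 1/(s + 1/τ), the pole is at -1/τ = -0.00962, so τ = 1/0.00962 = 104 s.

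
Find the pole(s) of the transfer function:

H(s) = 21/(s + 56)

Pole is where denominator = 0: s + 56 = 0, so s = -56.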